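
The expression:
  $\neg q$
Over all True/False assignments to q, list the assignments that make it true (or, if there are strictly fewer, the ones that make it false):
is true only for:
  q=False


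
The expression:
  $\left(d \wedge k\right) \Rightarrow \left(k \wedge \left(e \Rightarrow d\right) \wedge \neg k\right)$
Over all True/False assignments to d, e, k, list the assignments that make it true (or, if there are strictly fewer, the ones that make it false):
is false only for:
  d=True, e=False, k=True;
  d=True, e=True, k=True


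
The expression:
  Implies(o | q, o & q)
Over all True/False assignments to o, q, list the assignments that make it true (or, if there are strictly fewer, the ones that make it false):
is true only for:
  o=False, q=False;
  o=True, q=True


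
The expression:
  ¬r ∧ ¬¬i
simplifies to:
i ∧ ¬r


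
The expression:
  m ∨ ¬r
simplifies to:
m ∨ ¬r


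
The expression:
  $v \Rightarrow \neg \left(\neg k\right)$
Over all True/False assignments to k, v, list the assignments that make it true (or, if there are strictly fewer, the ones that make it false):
is false only for:
  k=False, v=True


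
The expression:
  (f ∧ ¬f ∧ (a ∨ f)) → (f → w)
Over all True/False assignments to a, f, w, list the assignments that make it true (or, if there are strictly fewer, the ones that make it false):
is always true.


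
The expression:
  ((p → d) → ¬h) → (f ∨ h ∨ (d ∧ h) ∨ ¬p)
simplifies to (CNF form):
f ∨ h ∨ ¬p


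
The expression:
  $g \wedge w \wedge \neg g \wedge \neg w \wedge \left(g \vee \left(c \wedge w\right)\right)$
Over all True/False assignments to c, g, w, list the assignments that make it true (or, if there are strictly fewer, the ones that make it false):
is never true.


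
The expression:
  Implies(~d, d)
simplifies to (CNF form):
d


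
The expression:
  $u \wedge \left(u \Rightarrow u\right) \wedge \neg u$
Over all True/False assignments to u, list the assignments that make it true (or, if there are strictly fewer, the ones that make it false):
is never true.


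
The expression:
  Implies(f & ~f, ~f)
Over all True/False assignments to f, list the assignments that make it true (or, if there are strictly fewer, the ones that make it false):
is always true.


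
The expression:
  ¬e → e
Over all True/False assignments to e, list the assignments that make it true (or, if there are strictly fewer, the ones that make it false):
is true only for:
  e=True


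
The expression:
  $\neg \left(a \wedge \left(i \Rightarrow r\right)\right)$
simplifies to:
$\left(i \wedge \neg r\right) \vee \neg a$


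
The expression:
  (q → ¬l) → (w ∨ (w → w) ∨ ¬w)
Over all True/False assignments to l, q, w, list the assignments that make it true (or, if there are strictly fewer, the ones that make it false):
is always true.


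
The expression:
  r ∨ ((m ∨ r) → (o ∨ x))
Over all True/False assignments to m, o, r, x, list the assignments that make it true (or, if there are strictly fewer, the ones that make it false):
is false only for:
  m=True, o=False, r=False, x=False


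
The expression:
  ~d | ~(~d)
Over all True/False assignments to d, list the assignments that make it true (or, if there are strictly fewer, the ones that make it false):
is always true.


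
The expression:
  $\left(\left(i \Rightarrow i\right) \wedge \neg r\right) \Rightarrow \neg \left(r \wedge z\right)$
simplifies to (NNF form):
$\text{True}$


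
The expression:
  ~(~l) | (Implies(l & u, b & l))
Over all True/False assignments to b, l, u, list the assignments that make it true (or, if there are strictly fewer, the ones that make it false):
is always true.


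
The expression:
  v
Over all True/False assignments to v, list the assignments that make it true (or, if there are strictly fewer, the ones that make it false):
is true only for:
  v=True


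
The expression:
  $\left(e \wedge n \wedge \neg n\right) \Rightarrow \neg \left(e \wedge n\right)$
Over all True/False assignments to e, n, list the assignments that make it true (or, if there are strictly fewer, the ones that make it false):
is always true.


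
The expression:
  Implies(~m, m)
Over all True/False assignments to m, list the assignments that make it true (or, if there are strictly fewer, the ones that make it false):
is true only for:
  m=True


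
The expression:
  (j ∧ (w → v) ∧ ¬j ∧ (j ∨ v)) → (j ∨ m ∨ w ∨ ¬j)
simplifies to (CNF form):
True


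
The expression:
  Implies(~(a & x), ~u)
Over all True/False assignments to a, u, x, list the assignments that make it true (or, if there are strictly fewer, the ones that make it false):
is false only for:
  a=False, u=True, x=False;
  a=False, u=True, x=True;
  a=True, u=True, x=False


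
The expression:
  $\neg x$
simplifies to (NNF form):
$\neg x$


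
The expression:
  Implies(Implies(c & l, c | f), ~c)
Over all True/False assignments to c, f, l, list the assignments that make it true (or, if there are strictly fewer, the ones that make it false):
is true only for:
  c=False, f=False, l=False;
  c=False, f=False, l=True;
  c=False, f=True, l=False;
  c=False, f=True, l=True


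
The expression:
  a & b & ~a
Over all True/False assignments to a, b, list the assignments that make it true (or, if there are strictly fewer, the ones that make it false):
is never true.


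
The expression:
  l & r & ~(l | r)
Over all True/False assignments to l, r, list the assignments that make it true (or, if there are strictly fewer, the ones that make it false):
is never true.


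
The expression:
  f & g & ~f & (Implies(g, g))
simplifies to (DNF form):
False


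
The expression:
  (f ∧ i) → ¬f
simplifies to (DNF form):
¬f ∨ ¬i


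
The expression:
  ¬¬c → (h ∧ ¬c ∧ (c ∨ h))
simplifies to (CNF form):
¬c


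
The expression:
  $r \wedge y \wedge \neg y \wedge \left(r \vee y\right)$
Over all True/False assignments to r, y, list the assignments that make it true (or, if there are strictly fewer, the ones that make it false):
is never true.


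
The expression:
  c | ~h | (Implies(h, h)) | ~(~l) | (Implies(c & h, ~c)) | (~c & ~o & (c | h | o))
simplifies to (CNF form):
True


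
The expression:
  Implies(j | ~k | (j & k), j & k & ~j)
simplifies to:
k & ~j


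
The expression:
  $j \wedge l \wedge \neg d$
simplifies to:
$j \wedge l \wedge \neg d$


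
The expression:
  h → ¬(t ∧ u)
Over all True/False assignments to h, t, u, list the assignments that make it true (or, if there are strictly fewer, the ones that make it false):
is false only for:
  h=True, t=True, u=True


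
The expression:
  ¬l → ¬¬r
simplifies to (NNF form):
l ∨ r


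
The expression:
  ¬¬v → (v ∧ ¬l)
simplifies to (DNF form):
¬l ∨ ¬v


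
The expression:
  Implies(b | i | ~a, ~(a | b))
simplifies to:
~b & (~a | ~i)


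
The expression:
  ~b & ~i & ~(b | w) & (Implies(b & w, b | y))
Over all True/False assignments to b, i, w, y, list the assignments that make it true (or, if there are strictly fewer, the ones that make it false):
is true only for:
  b=False, i=False, w=False, y=False;
  b=False, i=False, w=False, y=True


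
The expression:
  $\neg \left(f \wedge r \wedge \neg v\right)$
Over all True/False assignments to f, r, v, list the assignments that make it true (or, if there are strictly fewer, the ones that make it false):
is false only for:
  f=True, r=True, v=False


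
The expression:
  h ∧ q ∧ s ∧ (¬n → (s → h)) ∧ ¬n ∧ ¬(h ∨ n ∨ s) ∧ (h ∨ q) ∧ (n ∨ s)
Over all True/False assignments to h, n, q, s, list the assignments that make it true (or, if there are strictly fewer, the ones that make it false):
is never true.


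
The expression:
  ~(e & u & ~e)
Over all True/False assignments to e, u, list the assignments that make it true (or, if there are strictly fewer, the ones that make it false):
is always true.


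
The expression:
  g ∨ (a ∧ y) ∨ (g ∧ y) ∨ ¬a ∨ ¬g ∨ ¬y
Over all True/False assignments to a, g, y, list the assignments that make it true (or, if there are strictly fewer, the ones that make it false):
is always true.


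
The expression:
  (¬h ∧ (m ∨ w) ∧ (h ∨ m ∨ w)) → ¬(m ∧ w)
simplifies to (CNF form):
h ∨ ¬m ∨ ¬w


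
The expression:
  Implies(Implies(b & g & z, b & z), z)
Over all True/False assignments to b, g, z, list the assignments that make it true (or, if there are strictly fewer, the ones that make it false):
is true only for:
  b=False, g=False, z=True;
  b=False, g=True, z=True;
  b=True, g=False, z=True;
  b=True, g=True, z=True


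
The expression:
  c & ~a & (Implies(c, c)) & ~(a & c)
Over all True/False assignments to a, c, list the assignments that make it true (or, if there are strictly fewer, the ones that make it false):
is true only for:
  a=False, c=True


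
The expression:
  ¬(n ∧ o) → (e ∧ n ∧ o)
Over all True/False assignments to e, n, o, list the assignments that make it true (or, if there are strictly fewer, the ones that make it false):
is true only for:
  e=False, n=True, o=True;
  e=True, n=True, o=True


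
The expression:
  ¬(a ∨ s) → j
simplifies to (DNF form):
a ∨ j ∨ s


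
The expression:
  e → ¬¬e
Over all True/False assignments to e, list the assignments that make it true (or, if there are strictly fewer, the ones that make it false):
is always true.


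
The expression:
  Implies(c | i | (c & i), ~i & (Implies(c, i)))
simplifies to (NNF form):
~c & ~i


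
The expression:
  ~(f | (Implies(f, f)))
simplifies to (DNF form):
False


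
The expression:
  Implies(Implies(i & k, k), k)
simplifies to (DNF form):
k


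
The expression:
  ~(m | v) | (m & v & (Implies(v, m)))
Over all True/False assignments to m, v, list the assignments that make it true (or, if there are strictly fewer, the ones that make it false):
is true only for:
  m=False, v=False;
  m=True, v=True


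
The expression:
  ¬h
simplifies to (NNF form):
¬h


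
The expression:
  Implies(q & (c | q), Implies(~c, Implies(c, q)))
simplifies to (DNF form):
True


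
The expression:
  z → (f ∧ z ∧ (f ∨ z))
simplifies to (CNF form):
f ∨ ¬z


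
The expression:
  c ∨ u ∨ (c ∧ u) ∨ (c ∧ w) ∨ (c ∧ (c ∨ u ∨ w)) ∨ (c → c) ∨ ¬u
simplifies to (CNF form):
True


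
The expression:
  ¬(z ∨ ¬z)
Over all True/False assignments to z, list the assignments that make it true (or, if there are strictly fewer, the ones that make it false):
is never true.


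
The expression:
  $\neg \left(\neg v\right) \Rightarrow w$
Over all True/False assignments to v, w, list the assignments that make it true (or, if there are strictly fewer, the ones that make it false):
is false only for:
  v=True, w=False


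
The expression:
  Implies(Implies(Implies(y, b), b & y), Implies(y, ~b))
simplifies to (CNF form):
~b | ~y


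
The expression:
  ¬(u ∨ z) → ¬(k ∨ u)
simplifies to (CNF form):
u ∨ z ∨ ¬k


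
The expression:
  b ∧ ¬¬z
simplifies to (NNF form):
b ∧ z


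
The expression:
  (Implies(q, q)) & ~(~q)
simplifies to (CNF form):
q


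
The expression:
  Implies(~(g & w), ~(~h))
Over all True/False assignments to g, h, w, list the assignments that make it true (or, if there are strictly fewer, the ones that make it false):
is false only for:
  g=False, h=False, w=False;
  g=False, h=False, w=True;
  g=True, h=False, w=False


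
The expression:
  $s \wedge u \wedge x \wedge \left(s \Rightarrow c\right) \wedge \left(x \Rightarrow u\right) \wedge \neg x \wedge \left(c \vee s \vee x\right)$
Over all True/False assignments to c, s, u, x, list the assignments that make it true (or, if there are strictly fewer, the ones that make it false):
is never true.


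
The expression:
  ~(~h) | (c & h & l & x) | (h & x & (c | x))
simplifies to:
h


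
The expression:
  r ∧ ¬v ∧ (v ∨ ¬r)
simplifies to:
False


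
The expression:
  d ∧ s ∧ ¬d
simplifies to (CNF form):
False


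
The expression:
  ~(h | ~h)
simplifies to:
False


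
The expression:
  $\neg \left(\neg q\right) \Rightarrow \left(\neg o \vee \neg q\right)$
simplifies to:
$\neg o \vee \neg q$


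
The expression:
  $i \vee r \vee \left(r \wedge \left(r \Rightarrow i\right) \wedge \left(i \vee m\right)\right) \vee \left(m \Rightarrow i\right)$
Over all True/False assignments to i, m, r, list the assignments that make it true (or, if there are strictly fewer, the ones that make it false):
is false only for:
  i=False, m=True, r=False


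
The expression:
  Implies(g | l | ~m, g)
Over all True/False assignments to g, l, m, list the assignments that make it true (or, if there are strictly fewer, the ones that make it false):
is false only for:
  g=False, l=False, m=False;
  g=False, l=True, m=False;
  g=False, l=True, m=True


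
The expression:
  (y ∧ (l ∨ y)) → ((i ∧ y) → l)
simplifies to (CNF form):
l ∨ ¬i ∨ ¬y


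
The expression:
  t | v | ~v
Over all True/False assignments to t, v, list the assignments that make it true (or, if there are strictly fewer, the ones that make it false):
is always true.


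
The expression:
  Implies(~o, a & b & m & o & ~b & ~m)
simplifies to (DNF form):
o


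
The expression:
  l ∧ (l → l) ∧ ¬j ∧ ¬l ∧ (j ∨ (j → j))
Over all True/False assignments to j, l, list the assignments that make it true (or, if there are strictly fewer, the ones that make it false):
is never true.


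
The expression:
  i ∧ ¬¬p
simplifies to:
i ∧ p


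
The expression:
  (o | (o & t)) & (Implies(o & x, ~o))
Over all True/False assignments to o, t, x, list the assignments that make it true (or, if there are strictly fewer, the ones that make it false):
is true only for:
  o=True, t=False, x=False;
  o=True, t=True, x=False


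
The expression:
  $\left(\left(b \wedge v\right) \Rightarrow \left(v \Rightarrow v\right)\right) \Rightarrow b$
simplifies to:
$b$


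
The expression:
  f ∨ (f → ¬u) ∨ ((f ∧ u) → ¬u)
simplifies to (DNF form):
True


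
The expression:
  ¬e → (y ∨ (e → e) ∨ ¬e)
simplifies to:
True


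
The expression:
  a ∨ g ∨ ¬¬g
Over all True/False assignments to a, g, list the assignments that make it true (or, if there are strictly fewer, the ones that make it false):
is false only for:
  a=False, g=False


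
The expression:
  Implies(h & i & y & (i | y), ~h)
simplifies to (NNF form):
~h | ~i | ~y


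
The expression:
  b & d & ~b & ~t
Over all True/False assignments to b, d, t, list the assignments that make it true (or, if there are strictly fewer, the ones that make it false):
is never true.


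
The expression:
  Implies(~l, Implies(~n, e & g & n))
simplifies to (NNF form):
l | n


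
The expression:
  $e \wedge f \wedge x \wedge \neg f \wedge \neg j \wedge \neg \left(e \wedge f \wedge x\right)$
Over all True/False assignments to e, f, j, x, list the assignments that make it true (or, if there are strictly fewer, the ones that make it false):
is never true.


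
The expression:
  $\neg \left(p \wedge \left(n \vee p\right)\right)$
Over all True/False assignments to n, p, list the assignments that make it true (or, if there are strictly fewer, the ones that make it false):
is true only for:
  n=False, p=False;
  n=True, p=False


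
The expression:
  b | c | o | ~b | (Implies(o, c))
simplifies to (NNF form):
True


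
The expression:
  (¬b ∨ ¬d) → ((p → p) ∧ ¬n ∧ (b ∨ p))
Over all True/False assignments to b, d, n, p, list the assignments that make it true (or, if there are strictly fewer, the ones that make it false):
is true only for:
  b=False, d=False, n=False, p=True;
  b=False, d=True, n=False, p=True;
  b=True, d=False, n=False, p=False;
  b=True, d=False, n=False, p=True;
  b=True, d=True, n=False, p=False;
  b=True, d=True, n=False, p=True;
  b=True, d=True, n=True, p=False;
  b=True, d=True, n=True, p=True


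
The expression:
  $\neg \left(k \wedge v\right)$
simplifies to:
$\neg k \vee \neg v$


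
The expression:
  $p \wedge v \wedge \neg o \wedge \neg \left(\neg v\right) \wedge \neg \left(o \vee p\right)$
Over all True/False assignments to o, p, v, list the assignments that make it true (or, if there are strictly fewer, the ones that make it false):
is never true.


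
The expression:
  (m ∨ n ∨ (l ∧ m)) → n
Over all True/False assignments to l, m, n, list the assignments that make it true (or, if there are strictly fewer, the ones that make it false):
is false only for:
  l=False, m=True, n=False;
  l=True, m=True, n=False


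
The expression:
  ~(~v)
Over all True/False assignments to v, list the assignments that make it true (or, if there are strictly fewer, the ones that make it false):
is true only for:
  v=True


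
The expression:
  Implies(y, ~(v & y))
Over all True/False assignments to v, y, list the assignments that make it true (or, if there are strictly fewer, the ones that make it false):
is false only for:
  v=True, y=True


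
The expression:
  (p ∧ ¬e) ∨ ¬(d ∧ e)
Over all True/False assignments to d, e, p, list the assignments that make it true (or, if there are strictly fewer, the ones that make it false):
is false only for:
  d=True, e=True, p=False;
  d=True, e=True, p=True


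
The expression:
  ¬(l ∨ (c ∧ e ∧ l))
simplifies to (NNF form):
¬l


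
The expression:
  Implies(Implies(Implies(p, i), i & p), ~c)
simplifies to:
~c | ~p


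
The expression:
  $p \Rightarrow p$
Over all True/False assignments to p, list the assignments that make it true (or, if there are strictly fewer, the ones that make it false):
is always true.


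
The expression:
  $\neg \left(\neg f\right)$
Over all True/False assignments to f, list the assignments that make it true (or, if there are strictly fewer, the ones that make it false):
is true only for:
  f=True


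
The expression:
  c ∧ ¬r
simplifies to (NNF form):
c ∧ ¬r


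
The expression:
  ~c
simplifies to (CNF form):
~c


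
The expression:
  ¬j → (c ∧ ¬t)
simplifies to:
j ∨ (c ∧ ¬t)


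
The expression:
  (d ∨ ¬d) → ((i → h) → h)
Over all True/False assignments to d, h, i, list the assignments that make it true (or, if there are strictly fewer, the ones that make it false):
is false only for:
  d=False, h=False, i=False;
  d=True, h=False, i=False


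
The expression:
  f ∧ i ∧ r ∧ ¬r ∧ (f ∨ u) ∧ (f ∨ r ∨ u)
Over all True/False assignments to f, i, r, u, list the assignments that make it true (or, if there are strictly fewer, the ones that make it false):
is never true.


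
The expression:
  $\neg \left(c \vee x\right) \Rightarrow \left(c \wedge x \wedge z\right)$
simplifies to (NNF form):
$c \vee x$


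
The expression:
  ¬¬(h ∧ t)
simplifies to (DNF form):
h ∧ t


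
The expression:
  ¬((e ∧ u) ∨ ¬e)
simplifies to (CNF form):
e ∧ ¬u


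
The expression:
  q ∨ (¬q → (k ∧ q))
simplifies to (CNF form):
q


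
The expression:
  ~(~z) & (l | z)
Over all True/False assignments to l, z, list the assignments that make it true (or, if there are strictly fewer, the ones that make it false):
is true only for:
  l=False, z=True;
  l=True, z=True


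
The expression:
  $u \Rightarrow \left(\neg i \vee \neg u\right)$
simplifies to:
$\neg i \vee \neg u$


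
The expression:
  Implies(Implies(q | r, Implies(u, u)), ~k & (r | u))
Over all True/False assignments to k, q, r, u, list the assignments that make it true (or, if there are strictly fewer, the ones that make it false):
is true only for:
  k=False, q=False, r=False, u=True;
  k=False, q=False, r=True, u=False;
  k=False, q=False, r=True, u=True;
  k=False, q=True, r=False, u=True;
  k=False, q=True, r=True, u=False;
  k=False, q=True, r=True, u=True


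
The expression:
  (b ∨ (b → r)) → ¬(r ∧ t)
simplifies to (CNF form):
¬r ∨ ¬t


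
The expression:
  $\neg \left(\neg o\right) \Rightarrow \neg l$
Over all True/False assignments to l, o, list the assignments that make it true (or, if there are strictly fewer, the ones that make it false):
is false only for:
  l=True, o=True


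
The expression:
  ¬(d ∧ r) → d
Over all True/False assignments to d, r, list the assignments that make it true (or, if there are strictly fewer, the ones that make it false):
is true only for:
  d=True, r=False;
  d=True, r=True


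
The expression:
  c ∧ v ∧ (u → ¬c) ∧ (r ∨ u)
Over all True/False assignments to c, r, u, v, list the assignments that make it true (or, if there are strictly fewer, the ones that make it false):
is true only for:
  c=True, r=True, u=False, v=True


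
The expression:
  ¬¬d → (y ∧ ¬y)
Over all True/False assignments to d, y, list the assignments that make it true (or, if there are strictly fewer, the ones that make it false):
is true only for:
  d=False, y=False;
  d=False, y=True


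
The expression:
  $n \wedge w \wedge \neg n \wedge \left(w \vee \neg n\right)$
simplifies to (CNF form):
$\text{False}$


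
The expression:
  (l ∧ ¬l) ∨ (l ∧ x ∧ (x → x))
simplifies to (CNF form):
l ∧ x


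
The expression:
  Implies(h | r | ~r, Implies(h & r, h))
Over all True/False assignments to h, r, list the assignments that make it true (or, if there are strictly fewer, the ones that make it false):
is always true.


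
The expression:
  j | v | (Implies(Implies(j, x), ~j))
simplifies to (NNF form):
True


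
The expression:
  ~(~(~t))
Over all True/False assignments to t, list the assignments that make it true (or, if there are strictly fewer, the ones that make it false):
is true only for:
  t=False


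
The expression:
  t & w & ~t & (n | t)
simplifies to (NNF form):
False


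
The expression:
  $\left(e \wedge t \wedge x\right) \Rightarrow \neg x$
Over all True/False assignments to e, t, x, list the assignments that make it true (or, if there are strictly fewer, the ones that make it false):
is false only for:
  e=True, t=True, x=True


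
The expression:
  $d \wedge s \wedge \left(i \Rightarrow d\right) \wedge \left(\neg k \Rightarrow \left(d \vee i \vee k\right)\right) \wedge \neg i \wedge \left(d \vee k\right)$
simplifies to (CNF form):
$d \wedge s \wedge \neg i$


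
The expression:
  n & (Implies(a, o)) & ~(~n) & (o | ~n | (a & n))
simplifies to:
n & o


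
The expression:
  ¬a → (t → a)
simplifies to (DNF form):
a ∨ ¬t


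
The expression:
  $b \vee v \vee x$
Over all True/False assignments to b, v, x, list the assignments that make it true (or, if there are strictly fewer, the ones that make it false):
is false only for:
  b=False, v=False, x=False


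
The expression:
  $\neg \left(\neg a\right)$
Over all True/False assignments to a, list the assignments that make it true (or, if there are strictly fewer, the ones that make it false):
is true only for:
  a=True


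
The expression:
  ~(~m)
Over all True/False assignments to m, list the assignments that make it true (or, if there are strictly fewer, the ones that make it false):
is true only for:
  m=True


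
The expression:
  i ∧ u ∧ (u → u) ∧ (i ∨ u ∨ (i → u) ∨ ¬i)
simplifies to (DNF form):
i ∧ u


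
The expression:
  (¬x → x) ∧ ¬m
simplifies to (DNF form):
x ∧ ¬m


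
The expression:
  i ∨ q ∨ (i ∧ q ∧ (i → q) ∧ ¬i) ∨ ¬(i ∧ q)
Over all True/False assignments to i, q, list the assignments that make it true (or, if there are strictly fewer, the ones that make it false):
is always true.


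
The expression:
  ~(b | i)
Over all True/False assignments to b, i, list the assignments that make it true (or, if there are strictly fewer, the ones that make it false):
is true only for:
  b=False, i=False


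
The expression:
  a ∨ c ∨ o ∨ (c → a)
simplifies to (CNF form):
True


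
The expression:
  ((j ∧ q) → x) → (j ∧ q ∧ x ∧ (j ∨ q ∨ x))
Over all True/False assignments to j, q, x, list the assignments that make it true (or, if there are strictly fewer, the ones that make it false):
is true only for:
  j=True, q=True, x=False;
  j=True, q=True, x=True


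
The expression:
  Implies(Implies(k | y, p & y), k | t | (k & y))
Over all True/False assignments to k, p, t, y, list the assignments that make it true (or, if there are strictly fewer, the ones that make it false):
is false only for:
  k=False, p=False, t=False, y=False;
  k=False, p=True, t=False, y=False;
  k=False, p=True, t=False, y=True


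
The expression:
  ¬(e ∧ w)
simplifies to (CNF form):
¬e ∨ ¬w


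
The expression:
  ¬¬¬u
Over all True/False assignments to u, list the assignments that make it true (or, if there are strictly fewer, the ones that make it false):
is true only for:
  u=False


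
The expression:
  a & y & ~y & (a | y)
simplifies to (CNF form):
False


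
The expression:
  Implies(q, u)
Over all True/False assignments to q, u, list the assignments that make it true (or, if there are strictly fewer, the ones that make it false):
is false only for:
  q=True, u=False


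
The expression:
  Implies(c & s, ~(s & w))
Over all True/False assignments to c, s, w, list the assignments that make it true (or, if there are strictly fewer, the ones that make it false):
is false only for:
  c=True, s=True, w=True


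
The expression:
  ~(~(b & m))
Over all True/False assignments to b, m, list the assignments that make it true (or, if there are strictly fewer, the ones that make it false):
is true only for:
  b=True, m=True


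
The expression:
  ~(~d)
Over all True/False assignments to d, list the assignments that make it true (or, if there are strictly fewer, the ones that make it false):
is true only for:
  d=True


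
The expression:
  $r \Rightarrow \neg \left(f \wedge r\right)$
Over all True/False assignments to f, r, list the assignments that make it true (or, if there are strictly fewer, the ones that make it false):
is false only for:
  f=True, r=True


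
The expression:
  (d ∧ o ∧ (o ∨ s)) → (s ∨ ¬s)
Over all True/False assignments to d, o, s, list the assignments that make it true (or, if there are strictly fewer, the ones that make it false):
is always true.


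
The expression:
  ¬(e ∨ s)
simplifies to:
¬e ∧ ¬s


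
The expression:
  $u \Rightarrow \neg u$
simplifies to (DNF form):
$\neg u$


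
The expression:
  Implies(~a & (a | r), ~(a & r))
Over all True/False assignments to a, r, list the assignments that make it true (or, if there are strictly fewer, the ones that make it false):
is always true.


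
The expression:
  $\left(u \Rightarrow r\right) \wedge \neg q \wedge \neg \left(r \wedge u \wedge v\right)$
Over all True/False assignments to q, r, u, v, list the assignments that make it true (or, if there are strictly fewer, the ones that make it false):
is true only for:
  q=False, r=False, u=False, v=False;
  q=False, r=False, u=False, v=True;
  q=False, r=True, u=False, v=False;
  q=False, r=True, u=False, v=True;
  q=False, r=True, u=True, v=False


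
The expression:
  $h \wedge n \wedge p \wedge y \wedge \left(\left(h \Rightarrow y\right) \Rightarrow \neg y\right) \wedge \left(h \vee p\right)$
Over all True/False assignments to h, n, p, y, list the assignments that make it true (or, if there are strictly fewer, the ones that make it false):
is never true.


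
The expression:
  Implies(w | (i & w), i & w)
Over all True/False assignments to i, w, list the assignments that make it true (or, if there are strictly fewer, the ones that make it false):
is false only for:
  i=False, w=True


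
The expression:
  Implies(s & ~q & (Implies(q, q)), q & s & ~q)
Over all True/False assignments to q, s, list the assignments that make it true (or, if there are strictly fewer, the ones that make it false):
is false only for:
  q=False, s=True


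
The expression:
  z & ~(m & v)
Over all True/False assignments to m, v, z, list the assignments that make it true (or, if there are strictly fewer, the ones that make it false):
is true only for:
  m=False, v=False, z=True;
  m=False, v=True, z=True;
  m=True, v=False, z=True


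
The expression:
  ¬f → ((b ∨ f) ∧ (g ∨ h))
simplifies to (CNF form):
(b ∨ f) ∧ (f ∨ g ∨ h)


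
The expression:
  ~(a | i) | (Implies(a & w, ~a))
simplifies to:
~a | ~w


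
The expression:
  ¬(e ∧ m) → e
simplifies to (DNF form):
e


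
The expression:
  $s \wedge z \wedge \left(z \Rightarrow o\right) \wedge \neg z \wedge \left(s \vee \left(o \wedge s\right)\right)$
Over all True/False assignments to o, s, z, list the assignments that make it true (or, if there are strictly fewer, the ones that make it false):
is never true.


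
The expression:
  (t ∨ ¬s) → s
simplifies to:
s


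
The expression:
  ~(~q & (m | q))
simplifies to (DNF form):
q | ~m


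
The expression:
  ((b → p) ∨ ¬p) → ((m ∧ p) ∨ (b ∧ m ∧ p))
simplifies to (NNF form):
m ∧ p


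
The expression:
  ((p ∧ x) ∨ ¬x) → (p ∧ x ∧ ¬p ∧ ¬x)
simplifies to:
x ∧ ¬p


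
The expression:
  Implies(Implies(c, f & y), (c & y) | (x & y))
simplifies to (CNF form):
(c | x) & (c | y)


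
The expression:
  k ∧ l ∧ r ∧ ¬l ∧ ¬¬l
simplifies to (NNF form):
False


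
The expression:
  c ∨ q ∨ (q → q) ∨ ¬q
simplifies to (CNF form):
True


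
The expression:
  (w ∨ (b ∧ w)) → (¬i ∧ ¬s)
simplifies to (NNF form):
(¬i ∧ ¬s) ∨ ¬w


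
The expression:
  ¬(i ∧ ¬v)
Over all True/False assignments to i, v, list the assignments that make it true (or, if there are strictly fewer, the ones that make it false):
is false only for:
  i=True, v=False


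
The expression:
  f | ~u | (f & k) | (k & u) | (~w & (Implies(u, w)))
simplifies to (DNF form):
f | k | ~u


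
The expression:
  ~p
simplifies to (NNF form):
~p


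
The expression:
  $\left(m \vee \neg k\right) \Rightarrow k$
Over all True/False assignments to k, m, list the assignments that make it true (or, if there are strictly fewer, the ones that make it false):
is true only for:
  k=True, m=False;
  k=True, m=True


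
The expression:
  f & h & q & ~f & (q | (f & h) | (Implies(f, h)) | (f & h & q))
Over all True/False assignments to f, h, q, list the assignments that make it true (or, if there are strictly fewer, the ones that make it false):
is never true.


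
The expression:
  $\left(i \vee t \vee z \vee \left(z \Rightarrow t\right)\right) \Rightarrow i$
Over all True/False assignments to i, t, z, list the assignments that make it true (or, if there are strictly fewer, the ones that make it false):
is true only for:
  i=True, t=False, z=False;
  i=True, t=False, z=True;
  i=True, t=True, z=False;
  i=True, t=True, z=True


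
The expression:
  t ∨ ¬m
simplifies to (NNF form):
t ∨ ¬m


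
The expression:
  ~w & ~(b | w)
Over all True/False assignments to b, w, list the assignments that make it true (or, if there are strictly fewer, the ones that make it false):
is true only for:
  b=False, w=False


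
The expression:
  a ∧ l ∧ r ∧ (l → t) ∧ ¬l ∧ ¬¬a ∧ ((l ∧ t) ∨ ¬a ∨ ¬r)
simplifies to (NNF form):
False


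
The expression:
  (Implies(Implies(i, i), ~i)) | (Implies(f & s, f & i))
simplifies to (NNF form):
True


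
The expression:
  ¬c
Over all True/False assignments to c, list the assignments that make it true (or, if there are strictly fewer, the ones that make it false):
is true only for:
  c=False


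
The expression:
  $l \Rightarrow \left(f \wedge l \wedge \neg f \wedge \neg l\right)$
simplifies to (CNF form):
$\neg l$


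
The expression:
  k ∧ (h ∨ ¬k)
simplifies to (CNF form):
h ∧ k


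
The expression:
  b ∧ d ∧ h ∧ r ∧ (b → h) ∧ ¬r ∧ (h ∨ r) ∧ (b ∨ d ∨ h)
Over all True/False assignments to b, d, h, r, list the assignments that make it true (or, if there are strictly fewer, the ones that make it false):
is never true.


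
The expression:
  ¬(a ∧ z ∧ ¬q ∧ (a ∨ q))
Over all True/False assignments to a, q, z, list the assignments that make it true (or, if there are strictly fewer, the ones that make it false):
is false only for:
  a=True, q=False, z=True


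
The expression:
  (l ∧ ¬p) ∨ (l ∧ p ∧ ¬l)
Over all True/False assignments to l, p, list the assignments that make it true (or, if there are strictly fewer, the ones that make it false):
is true only for:
  l=True, p=False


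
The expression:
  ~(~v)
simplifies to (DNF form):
v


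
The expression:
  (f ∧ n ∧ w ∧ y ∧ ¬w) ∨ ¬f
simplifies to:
¬f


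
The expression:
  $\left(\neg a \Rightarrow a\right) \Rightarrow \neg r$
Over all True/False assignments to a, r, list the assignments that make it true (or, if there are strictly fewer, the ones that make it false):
is false only for:
  a=True, r=True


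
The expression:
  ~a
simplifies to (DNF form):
~a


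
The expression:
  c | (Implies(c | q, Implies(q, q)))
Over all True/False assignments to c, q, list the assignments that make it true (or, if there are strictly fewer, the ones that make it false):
is always true.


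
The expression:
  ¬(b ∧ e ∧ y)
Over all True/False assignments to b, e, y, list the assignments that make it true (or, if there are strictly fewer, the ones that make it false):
is false only for:
  b=True, e=True, y=True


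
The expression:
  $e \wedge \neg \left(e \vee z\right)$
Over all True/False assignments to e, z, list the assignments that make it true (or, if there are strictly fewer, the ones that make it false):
is never true.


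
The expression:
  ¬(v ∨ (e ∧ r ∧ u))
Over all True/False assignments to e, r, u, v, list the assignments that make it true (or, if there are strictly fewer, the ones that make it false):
is true only for:
  e=False, r=False, u=False, v=False;
  e=False, r=False, u=True, v=False;
  e=False, r=True, u=False, v=False;
  e=False, r=True, u=True, v=False;
  e=True, r=False, u=False, v=False;
  e=True, r=False, u=True, v=False;
  e=True, r=True, u=False, v=False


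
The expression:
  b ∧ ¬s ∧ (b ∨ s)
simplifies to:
b ∧ ¬s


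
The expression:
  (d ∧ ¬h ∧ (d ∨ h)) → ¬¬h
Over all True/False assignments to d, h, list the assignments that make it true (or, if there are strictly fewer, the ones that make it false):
is false only for:
  d=True, h=False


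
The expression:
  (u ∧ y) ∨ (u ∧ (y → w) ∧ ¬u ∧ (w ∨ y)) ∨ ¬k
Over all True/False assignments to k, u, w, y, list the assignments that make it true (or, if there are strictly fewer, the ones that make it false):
is false only for:
  k=True, u=False, w=False, y=False;
  k=True, u=False, w=False, y=True;
  k=True, u=False, w=True, y=False;
  k=True, u=False, w=True, y=True;
  k=True, u=True, w=False, y=False;
  k=True, u=True, w=True, y=False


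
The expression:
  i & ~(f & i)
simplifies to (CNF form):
i & ~f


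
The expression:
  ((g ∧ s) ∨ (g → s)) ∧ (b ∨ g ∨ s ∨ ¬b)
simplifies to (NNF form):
s ∨ ¬g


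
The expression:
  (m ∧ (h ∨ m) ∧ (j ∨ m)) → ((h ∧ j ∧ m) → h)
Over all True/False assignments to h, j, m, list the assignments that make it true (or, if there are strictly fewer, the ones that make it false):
is always true.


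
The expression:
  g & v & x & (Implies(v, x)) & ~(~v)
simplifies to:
g & v & x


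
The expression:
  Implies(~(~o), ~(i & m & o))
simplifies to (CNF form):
~i | ~m | ~o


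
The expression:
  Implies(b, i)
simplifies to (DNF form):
i | ~b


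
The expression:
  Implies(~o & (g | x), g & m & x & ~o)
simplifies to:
o | (g & m & x) | (~g & ~x)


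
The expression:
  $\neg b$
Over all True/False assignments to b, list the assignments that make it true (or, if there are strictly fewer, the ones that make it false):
is true only for:
  b=False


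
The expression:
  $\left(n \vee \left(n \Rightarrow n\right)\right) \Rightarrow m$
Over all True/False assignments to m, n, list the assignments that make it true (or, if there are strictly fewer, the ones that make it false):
is true only for:
  m=True, n=False;
  m=True, n=True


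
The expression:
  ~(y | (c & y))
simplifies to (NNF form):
~y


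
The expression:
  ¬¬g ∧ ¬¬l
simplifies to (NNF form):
g ∧ l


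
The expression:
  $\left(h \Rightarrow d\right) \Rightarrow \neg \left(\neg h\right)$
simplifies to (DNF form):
$h$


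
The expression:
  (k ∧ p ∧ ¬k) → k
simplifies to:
True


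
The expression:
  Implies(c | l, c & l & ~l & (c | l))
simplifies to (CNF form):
~c & ~l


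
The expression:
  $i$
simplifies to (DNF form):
$i$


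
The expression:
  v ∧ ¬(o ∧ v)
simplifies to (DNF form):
v ∧ ¬o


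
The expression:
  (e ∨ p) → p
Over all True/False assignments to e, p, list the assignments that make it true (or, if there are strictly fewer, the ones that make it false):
is false only for:
  e=True, p=False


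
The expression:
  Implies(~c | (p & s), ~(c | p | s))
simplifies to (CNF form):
(c | ~p) & (c | ~s) & (~p | ~s)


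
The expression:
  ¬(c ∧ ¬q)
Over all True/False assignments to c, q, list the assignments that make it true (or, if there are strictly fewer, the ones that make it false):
is false only for:
  c=True, q=False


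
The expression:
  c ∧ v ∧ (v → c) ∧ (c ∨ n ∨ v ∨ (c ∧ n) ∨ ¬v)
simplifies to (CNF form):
c ∧ v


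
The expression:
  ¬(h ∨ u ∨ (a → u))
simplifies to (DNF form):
a ∧ ¬h ∧ ¬u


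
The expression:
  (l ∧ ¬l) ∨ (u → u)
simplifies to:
True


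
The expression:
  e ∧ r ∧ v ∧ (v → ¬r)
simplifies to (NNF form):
False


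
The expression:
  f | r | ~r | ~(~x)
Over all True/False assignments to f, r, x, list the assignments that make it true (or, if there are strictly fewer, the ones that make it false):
is always true.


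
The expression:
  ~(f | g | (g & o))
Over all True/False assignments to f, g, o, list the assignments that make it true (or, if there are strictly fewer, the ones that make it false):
is true only for:
  f=False, g=False, o=False;
  f=False, g=False, o=True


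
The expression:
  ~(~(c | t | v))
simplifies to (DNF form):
c | t | v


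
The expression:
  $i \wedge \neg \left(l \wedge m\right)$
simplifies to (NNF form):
$i \wedge \left(\neg l \vee \neg m\right)$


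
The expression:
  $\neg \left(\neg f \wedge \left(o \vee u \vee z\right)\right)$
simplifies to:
$f \vee \left(\neg o \wedge \neg u \wedge \neg z\right)$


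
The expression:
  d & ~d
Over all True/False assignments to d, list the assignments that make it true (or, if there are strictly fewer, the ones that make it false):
is never true.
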